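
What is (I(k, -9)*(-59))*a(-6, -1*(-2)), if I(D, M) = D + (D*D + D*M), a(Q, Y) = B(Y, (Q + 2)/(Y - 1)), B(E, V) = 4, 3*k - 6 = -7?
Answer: -5900/9 ≈ -655.56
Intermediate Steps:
k = -1/3 (k = 2 + (1/3)*(-7) = 2 - 7/3 = -1/3 ≈ -0.33333)
a(Q, Y) = 4
I(D, M) = D + D**2 + D*M (I(D, M) = D + (D**2 + D*M) = D + D**2 + D*M)
(I(k, -9)*(-59))*a(-6, -1*(-2)) = (-(1 - 1/3 - 9)/3*(-59))*4 = (-1/3*(-25/3)*(-59))*4 = ((25/9)*(-59))*4 = -1475/9*4 = -5900/9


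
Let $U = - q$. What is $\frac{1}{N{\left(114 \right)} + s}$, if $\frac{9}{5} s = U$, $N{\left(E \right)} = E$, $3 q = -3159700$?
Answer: $\frac{27}{15801578} \approx 1.7087 \cdot 10^{-6}$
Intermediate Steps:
$q = - \frac{3159700}{3}$ ($q = \frac{1}{3} \left(-3159700\right) = - \frac{3159700}{3} \approx -1.0532 \cdot 10^{6}$)
$U = \frac{3159700}{3}$ ($U = \left(-1\right) \left(- \frac{3159700}{3}\right) = \frac{3159700}{3} \approx 1.0532 \cdot 10^{6}$)
$s = \frac{15798500}{27}$ ($s = \frac{5}{9} \cdot \frac{3159700}{3} = \frac{15798500}{27} \approx 5.8513 \cdot 10^{5}$)
$\frac{1}{N{\left(114 \right)} + s} = \frac{1}{114 + \frac{15798500}{27}} = \frac{1}{\frac{15801578}{27}} = \frac{27}{15801578}$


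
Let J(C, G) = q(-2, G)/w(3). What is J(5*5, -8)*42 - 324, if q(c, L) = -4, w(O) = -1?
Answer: -156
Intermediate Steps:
J(C, G) = 4 (J(C, G) = -4/(-1) = -4*(-1) = 4)
J(5*5, -8)*42 - 324 = 4*42 - 324 = 168 - 324 = -156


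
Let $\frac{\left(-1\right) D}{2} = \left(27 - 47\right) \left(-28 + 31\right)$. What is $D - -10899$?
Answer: $11019$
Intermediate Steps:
$D = 120$ ($D = - 2 \left(27 - 47\right) \left(-28 + 31\right) = - 2 \left(27 - 47\right) 3 = - 2 \left(\left(-20\right) 3\right) = \left(-2\right) \left(-60\right) = 120$)
$D - -10899 = 120 - -10899 = 120 + 10899 = 11019$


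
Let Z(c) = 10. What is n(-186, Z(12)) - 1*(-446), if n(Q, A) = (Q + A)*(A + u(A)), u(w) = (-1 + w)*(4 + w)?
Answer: -23490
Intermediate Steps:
n(Q, A) = (A + Q)*(-4 + A² + 4*A) (n(Q, A) = (Q + A)*(A + (-4 + A² + 3*A)) = (A + Q)*(-4 + A² + 4*A))
n(-186, Z(12)) - 1*(-446) = (10³ - 4*10 - 4*(-186) + 4*10² - 186*10² + 4*10*(-186)) - 1*(-446) = (1000 - 40 + 744 + 4*100 - 186*100 - 7440) + 446 = (1000 - 40 + 744 + 400 - 18600 - 7440) + 446 = -23936 + 446 = -23490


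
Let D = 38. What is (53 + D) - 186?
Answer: -95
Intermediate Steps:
(53 + D) - 186 = (53 + 38) - 186 = 91 - 186 = -95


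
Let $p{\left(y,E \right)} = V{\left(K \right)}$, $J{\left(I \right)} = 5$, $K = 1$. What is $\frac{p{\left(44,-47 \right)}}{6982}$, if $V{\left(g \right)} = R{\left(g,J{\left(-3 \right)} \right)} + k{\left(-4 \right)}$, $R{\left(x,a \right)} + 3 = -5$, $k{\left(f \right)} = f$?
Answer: $- \frac{6}{3491} \approx -0.0017187$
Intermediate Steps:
$R{\left(x,a \right)} = -8$ ($R{\left(x,a \right)} = -3 - 5 = -8$)
$V{\left(g \right)} = -12$ ($V{\left(g \right)} = -8 - 4 = -12$)
$p{\left(y,E \right)} = -12$
$\frac{p{\left(44,-47 \right)}}{6982} = - \frac{12}{6982} = \left(-12\right) \frac{1}{6982} = - \frac{6}{3491}$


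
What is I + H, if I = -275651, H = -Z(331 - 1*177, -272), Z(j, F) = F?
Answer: -275379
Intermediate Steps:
H = 272 (H = -1*(-272) = 272)
I + H = -275651 + 272 = -275379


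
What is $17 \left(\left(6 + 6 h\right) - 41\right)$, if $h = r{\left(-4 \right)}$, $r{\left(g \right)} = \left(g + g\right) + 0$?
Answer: $-1411$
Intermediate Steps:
$r{\left(g \right)} = 2 g$ ($r{\left(g \right)} = 2 g + 0 = 2 g$)
$h = -8$ ($h = 2 \left(-4\right) = -8$)
$17 \left(\left(6 + 6 h\right) - 41\right) = 17 \left(\left(6 + 6 \left(-8\right)\right) - 41\right) = 17 \left(\left(6 - 48\right) - 41\right) = 17 \left(-42 - 41\right) = 17 \left(-83\right) = -1411$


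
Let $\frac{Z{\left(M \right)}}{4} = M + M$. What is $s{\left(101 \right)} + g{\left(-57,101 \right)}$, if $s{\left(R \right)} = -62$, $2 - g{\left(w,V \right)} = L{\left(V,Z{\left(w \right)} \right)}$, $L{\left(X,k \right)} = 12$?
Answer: $-72$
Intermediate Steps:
$Z{\left(M \right)} = 8 M$ ($Z{\left(M \right)} = 4 \left(M + M\right) = 4 \cdot 2 M = 8 M$)
$g{\left(w,V \right)} = -10$ ($g{\left(w,V \right)} = 2 - 12 = -10$)
$s{\left(101 \right)} + g{\left(-57,101 \right)} = -62 - 10 = -72$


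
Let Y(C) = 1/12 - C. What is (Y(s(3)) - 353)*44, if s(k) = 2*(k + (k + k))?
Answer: -48961/3 ≈ -16320.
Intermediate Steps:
s(k) = 6*k (s(k) = 2*(k + 2*k) = 2*(3*k) = 6*k)
Y(C) = 1/12 - C
(Y(s(3)) - 353)*44 = ((1/12 - 6*3) - 353)*44 = ((1/12 - 1*18) - 353)*44 = ((1/12 - 18) - 353)*44 = (-215/12 - 353)*44 = -4451/12*44 = -48961/3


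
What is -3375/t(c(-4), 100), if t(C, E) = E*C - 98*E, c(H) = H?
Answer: 45/136 ≈ 0.33088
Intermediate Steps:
t(C, E) = -98*E + C*E (t(C, E) = C*E - 98*E = -98*E + C*E)
-3375/t(c(-4), 100) = -3375*1/(100*(-98 - 4)) = -3375/(100*(-102)) = -3375/(-10200) = -3375*(-1/10200) = 45/136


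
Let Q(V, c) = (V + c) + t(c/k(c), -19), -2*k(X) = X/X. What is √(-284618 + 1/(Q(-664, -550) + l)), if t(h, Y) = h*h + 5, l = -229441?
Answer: I*√10919385764725026/195870 ≈ 533.5*I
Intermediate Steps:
k(X) = -½ (k(X) = -X/(2*X) = -½*1 = -½)
t(h, Y) = 5 + h² (t(h, Y) = h² + 5 = 5 + h²)
Q(V, c) = 5 + V + c + 4*c² (Q(V, c) = (V + c) + (5 + (c/(-½))²) = (V + c) + (5 + (c*(-2))²) = (V + c) + (5 + (-2*c)²) = (V + c) + (5 + 4*c²) = 5 + V + c + 4*c²)
√(-284618 + 1/(Q(-664, -550) + l)) = √(-284618 + 1/((5 - 664 - 550 + 4*(-550)²) - 229441)) = √(-284618 + 1/((5 - 664 - 550 + 4*302500) - 229441)) = √(-284618 + 1/((5 - 664 - 550 + 1210000) - 229441)) = √(-284618 + 1/(1208791 - 229441)) = √(-284618 + 1/979350) = √(-278740638299/979350) = I*√10919385764725026/195870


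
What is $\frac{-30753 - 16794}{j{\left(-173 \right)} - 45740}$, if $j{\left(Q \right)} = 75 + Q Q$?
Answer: $\frac{47547}{15736} \approx 3.0215$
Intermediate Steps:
$j{\left(Q \right)} = 75 + Q^{2}$
$\frac{-30753 - 16794}{j{\left(-173 \right)} - 45740} = \frac{-30753 - 16794}{\left(75 + \left(-173\right)^{2}\right) - 45740} = - \frac{47547}{\left(75 + 29929\right) - 45740} = - \frac{47547}{30004 - 45740} = - \frac{47547}{-15736} = \left(-47547\right) \left(- \frac{1}{15736}\right) = \frac{47547}{15736}$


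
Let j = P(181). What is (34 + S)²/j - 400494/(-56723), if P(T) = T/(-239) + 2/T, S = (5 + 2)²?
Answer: -16891163042671/1831188609 ≈ -9224.2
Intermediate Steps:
S = 49 (S = 7² = 49)
P(T) = 2/T - T/239 (P(T) = T*(-1/239) + 2/T = -T/239 + 2/T = 2/T - T/239)
j = -32283/43259 (j = 2/181 - 1/239*181 = 2*(1/181) - 181/239 = 2/181 - 181/239 = -32283/43259 ≈ -0.74627)
(34 + S)²/j - 400494/(-56723) = (34 + 49)²/(-32283/43259) - 400494/(-56723) = 83²*(-43259/32283) - 400494*(-1/56723) = 6889*(-43259/32283) + 400494/56723 = -298011251/32283 + 400494/56723 = -16891163042671/1831188609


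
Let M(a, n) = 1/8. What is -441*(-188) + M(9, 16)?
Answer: 663265/8 ≈ 82908.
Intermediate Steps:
M(a, n) = ⅛
-441*(-188) + M(9, 16) = -441*(-188) + ⅛ = 82908 + ⅛ = 663265/8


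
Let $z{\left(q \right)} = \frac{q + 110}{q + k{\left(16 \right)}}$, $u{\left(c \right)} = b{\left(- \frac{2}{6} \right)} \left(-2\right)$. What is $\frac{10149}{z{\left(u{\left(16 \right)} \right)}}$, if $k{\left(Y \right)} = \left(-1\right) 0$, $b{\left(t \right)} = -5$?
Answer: $\frac{3383}{4} \approx 845.75$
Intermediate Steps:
$k{\left(Y \right)} = 0$
$u{\left(c \right)} = 10$ ($u{\left(c \right)} = \left(-5\right) \left(-2\right) = 10$)
$z{\left(q \right)} = \frac{110 + q}{q}$ ($z{\left(q \right)} = \frac{q + 110}{q + 0} = \frac{110 + q}{q}$)
$\frac{10149}{z{\left(u{\left(16 \right)} \right)}} = \frac{10149}{\frac{1}{10} \left(110 + 10\right)} = \frac{10149}{\frac{1}{10} \cdot 120} = \frac{10149}{12} = 10149 \cdot \frac{1}{12} = \frac{3383}{4}$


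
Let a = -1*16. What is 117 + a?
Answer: 101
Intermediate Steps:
a = -16
117 + a = 117 - 16 = 101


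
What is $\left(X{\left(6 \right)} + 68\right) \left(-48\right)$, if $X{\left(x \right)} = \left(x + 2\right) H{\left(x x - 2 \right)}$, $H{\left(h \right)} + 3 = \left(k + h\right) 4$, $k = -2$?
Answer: $-51264$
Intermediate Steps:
$H{\left(h \right)} = -11 + 4 h$ ($H{\left(h \right)} = -3 + \left(-2 + h\right) 4 = -3 + \left(-8 + 4 h\right) = -11 + 4 h$)
$X{\left(x \right)} = \left(-19 + 4 x^{2}\right) \left(2 + x\right)$ ($X{\left(x \right)} = \left(x + 2\right) \left(-11 + 4 \left(x x - 2\right)\right) = \left(2 + x\right) \left(-11 + 4 \left(x^{2} - 2\right)\right) = \left(2 + x\right) \left(-11 + 4 \left(-2 + x^{2}\right)\right) = \left(2 + x\right) \left(-11 + \left(-8 + 4 x^{2}\right)\right) = \left(2 + x\right) \left(-19 + 4 x^{2}\right) = \left(-19 + 4 x^{2}\right) \left(2 + x\right)$)
$\left(X{\left(6 \right)} + 68\right) \left(-48\right) = \left(\left(-19 + 4 \cdot 6^{2}\right) \left(2 + 6\right) + 68\right) \left(-48\right) = \left(\left(-19 + 4 \cdot 36\right) 8 + 68\right) \left(-48\right) = \left(\left(-19 + 144\right) 8 + 68\right) \left(-48\right) = \left(125 \cdot 8 + 68\right) \left(-48\right) = \left(1000 + 68\right) \left(-48\right) = 1068 \left(-48\right) = -51264$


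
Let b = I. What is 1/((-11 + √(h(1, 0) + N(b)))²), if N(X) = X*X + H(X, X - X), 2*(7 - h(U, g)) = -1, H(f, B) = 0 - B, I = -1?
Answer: 4/(22 - √34)² ≈ 0.015300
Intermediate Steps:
H(f, B) = -B
h(U, g) = 15/2 (h(U, g) = 7 - ½*(-1) = 7 + ½ = 15/2)
b = -1
N(X) = X² (N(X) = X*X - (X - X) = X² - 1*0 = X² + 0 = X²)
1/((-11 + √(h(1, 0) + N(b)))²) = 1/((-11 + √(15/2 + (-1)²))²) = 1/((-11 + √(15/2 + 1))²) = 1/((-11 + √(17/2))²) = 1/((-11 + √34/2)²) = (-11 + √34/2)⁻²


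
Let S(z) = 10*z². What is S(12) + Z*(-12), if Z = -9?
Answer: 1548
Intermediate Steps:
S(12) + Z*(-12) = 10*12² - 9*(-12) = 10*144 + 108 = 1440 + 108 = 1548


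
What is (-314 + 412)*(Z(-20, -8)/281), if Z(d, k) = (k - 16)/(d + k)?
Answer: 84/281 ≈ 0.29893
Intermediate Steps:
Z(d, k) = (-16 + k)/(d + k)
(-314 + 412)*(Z(-20, -8)/281) = (-314 + 412)*(((-16 - 8)/(-20 - 8))/281) = 98*((-24/(-28))*(1/281)) = 98*(-1/28*(-24)*(1/281)) = 98*((6/7)*(1/281)) = 98*(6/1967) = 84/281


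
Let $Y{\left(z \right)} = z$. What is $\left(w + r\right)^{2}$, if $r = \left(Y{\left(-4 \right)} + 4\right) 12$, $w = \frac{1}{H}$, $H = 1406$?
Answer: $\frac{1}{1976836} \approx 5.0586 \cdot 10^{-7}$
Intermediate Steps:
$w = \frac{1}{1406} \approx 0.00071124$
$r = 0$ ($r = \left(-4 + 4\right) 12 = 0 \cdot 12 = 0$)
$\left(w + r\right)^{2} = \left(\frac{1}{1406} + 0\right)^{2} = \left(\frac{1}{1406}\right)^{2} = \frac{1}{1976836}$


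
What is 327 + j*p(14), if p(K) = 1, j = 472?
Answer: 799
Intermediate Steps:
327 + j*p(14) = 327 + 472*1 = 327 + 472 = 799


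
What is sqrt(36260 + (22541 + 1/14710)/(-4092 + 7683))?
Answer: sqrt(1249321207129233910)/5869290 ≈ 190.44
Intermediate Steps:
sqrt(36260 + (22541 + 1/14710)/(-4092 + 7683)) = sqrt(36260 + (22541 + 1/14710)/3591) = sqrt(36260 + (331578111/14710)*(1/3591)) = sqrt(36260 + 110526037/17607870) = sqrt(638571892237/17607870) = sqrt(1249321207129233910)/5869290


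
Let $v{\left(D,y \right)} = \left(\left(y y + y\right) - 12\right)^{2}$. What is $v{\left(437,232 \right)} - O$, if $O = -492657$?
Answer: $2921246593$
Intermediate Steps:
$v{\left(D,y \right)} = \left(-12 + y + y^{2}\right)^{2}$ ($v{\left(D,y \right)} = \left(\left(y^{2} + y\right) - 12\right)^{2} = \left(\left(y + y^{2}\right) - 12\right)^{2} = \left(-12 + y + y^{2}\right)^{2}$)
$v{\left(437,232 \right)} - O = \left(-12 + 232 + 232^{2}\right)^{2} - -492657 = \left(-12 + 232 + 53824\right)^{2} + 492657 = 54044^{2} + 492657 = 2920753936 + 492657 = 2921246593$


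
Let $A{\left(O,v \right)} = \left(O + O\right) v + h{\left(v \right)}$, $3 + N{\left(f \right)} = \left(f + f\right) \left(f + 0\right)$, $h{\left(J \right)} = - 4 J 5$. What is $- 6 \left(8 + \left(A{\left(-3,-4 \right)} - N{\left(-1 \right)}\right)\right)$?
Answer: $-678$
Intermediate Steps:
$h{\left(J \right)} = - 20 J$
$N{\left(f \right)} = -3 + 2 f^{2}$ ($N{\left(f \right)} = -3 + \left(f + f\right) \left(f + 0\right) = -3 + 2 f f = -3 + 2 f^{2}$)
$A{\left(O,v \right)} = - 20 v + 2 O v$ ($A{\left(O,v \right)} = \left(O + O\right) v - 20 v = 2 O v - 20 v = - 20 v + 2 O v$)
$- 6 \left(8 + \left(A{\left(-3,-4 \right)} - N{\left(-1 \right)}\right)\right) = - 6 \left(8 - \left(-3 + 2 + 8 \left(-10 - 3\right)\right)\right) = - 6 \left(8 - \left(-3 - 104 + 2\right)\right) = - 6 \left(8 + \left(104 - \left(-3 + 2\right)\right)\right) = - 6 \left(8 + \left(104 - -1\right)\right) = - 6 \left(8 + \left(104 + 1\right)\right) = - 6 \left(8 + 105\right) = \left(-6\right) 113 = -678$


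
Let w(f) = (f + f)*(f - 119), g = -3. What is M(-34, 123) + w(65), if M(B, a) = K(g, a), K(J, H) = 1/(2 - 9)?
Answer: -49141/7 ≈ -7020.1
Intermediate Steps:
K(J, H) = -⅐ (K(J, H) = 1/(-7) = -⅐)
M(B, a) = -⅐
w(f) = 2*f*(-119 + f) (w(f) = (2*f)*(-119 + f) = 2*f*(-119 + f))
M(-34, 123) + w(65) = -⅐ + 2*65*(-119 + 65) = -⅐ + 2*65*(-54) = -⅐ - 7020 = -49141/7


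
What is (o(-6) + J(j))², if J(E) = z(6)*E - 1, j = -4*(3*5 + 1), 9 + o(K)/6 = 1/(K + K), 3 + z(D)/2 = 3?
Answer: 12321/4 ≈ 3080.3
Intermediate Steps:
z(D) = 0 (z(D) = -6 + 2*3 = -6 + 6 = 0)
o(K) = -54 + 3/K (o(K) = -54 + 6/(K + K) = -54 + 6/((2*K)) = -54 + 6*(1/(2*K)) = -54 + 3/K)
j = -64 (j = -4*(15 + 1) = -4*16 = -64)
J(E) = -1 (J(E) = 0*E - 1 = 0 - 1 = -1)
(o(-6) + J(j))² = ((-54 + 3/(-6)) - 1)² = ((-54 + 3*(-⅙)) - 1)² = ((-54 - ½) - 1)² = (-109/2 - 1)² = (-111/2)² = 12321/4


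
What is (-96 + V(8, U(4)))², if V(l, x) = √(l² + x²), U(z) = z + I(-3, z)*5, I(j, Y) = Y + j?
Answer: (96 - √145)² ≈ 7049.0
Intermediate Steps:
U(z) = -15 + 6*z (U(z) = z + (z - 3)*5 = z + (-3 + z)*5 = z + (-15 + 5*z) = -15 + 6*z)
(-96 + V(8, U(4)))² = (-96 + √(8² + (-15 + 6*4)²))² = (-96 + √(64 + (-15 + 24)²))² = (-96 + √(64 + 9²))² = (-96 + √(64 + 81))² = (-96 + √145)²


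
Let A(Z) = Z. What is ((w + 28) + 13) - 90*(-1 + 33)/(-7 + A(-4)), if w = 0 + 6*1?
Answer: 3397/11 ≈ 308.82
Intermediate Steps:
w = 6 (w = 0 + 6 = 6)
((w + 28) + 13) - 90*(-1 + 33)/(-7 + A(-4)) = ((6 + 28) + 13) - 90*(-1 + 33)/(-7 - 4) = (34 + 13) - 2880/(-11) = 47 - 2880*(-1)/11 = 47 - 90*(-32/11) = 47 + 2880/11 = 3397/11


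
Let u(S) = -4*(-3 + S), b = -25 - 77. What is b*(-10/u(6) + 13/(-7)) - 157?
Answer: -368/7 ≈ -52.571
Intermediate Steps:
b = -102
u(S) = 12 - 4*S
b*(-10/u(6) + 13/(-7)) - 157 = -102*(-10/(12 - 4*6) + 13/(-7)) - 157 = -102*(-10/(12 - 24) + 13*(-⅐)) - 157 = -102*(-10/(-12) - 13/7) - 157 = -102*(-10*(-1/12) - 13/7) - 157 = -102*(⅚ - 13/7) - 157 = -102*(-43/42) - 157 = 731/7 - 157 = -368/7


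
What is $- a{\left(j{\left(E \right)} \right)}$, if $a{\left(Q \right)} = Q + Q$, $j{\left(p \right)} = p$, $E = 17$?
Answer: $-34$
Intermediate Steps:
$a{\left(Q \right)} = 2 Q$
$- a{\left(j{\left(E \right)} \right)} = - 2 \cdot 17 = \left(-1\right) 34 = -34$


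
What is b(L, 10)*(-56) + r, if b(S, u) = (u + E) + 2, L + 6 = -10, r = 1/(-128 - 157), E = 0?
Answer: -191521/285 ≈ -672.00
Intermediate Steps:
r = -1/285 (r = 1/(-285) = -1/285 ≈ -0.0035088)
L = -16 (L = -6 - 10 = -16)
b(S, u) = 2 + u (b(S, u) = (u + 0) + 2 = u + 2 = 2 + u)
b(L, 10)*(-56) + r = (2 + 10)*(-56) - 1/285 = 12*(-56) - 1/285 = -672 - 1/285 = -191521/285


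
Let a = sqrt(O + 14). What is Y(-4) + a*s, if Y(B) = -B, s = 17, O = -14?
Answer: 4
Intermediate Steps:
a = 0 (a = sqrt(-14 + 14) = sqrt(0) = 0)
Y(-4) + a*s = -1*(-4) + 0*17 = 4 + 0 = 4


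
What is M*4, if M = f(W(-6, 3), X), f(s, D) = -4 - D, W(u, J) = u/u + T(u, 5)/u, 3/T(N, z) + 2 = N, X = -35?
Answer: 124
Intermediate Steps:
T(N, z) = 3/(-2 + N)
W(u, J) = 1 + 3/(u*(-2 + u)) (W(u, J) = u/u + (3/(-2 + u))/u = 1 + 3/(u*(-2 + u)))
M = 31 (M = -4 - 1*(-35) = -4 + 35 = 31)
M*4 = 31*4 = 124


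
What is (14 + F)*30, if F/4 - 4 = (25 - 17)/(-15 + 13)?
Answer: 420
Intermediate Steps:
F = 0 (F = 16 + 4*((25 - 17)/(-15 + 13)) = 16 + 4*(8/(-2)) = 16 + 4*(8*(-½)) = 16 + 4*(-4) = 16 - 16 = 0)
(14 + F)*30 = (14 + 0)*30 = 14*30 = 420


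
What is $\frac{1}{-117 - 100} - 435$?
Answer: $- \frac{94396}{217} \approx -435.0$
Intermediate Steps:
$\frac{1}{-117 - 100} - 435 = \frac{1}{-217} - 435 = - \frac{1}{217} - 435 = - \frac{94396}{217}$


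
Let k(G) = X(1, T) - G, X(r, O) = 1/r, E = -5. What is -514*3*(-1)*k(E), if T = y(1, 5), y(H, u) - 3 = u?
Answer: 9252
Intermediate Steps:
y(H, u) = 3 + u
T = 8 (T = 3 + 5 = 8)
k(G) = 1 - G (k(G) = 1/1 - G = 1 - G)
-514*3*(-1)*k(E) = -514*3*(-1)*(1 - 1*(-5)) = -(-1542)*(1 + 5) = -(-1542)*6 = -514*(-18) = 9252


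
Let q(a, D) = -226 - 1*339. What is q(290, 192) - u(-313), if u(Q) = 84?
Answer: -649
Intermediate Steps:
q(a, D) = -565 (q(a, D) = -226 - 339 = -565)
q(290, 192) - u(-313) = -565 - 1*84 = -565 - 84 = -649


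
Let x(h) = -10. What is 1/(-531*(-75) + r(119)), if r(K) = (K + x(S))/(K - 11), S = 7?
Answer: 108/4301209 ≈ 2.5109e-5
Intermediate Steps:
r(K) = (-10 + K)/(-11 + K) (r(K) = (K - 10)/(K - 11) = (-10 + K)/(-11 + K))
1/(-531*(-75) + r(119)) = 1/(-531*(-75) + (-10 + 119)/(-11 + 119)) = 1/(39825 + 109/108) = 1/(4301209/108) = 108/4301209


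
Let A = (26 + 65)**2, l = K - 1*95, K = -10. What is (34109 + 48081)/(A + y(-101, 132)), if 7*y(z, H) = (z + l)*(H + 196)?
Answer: -575330/9601 ≈ -59.924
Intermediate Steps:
l = -105 (l = -10 - 1*95 = -10 - 95 = -105)
A = 8281 (A = 91**2 = 8281)
y(z, H) = (-105 + z)*(196 + H)/7 (y(z, H) = ((z - 105)*(H + 196))/7 = ((-105 + z)*(196 + H))/7 = (-105 + z)*(196 + H)/7)
(34109 + 48081)/(A + y(-101, 132)) = (34109 + 48081)/(8281 + (-2940 - 15*132 + 28*(-101) + (1/7)*132*(-101))) = 82190/(8281 + (-2940 - 1980 - 2828 - 13332/7)) = 82190/(8281 - 67568/7) = 82190/(-9601/7) = 82190*(-7/9601) = -575330/9601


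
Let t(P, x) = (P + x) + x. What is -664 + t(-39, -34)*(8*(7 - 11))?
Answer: 2760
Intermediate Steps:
t(P, x) = P + 2*x
-664 + t(-39, -34)*(8*(7 - 11)) = -664 + (-39 + 2*(-34))*(8*(7 - 11)) = -664 + (-39 - 68)*(8*(-4)) = -664 - 107*(-32) = -664 + 3424 = 2760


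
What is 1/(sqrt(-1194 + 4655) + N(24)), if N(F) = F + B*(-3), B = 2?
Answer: -18/3137 + sqrt(3461)/3137 ≈ 0.013016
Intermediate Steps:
N(F) = -6 + F (N(F) = F + 2*(-3) = F - 6 = -6 + F)
1/(sqrt(-1194 + 4655) + N(24)) = 1/(sqrt(-1194 + 4655) + (-6 + 24)) = 1/(sqrt(3461) + 18) = 1/(18 + sqrt(3461))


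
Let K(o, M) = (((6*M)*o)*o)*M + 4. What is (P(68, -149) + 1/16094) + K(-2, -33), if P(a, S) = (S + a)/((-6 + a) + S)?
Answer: 12200652207/466726 ≈ 26141.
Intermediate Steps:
P(a, S) = (S + a)/(-6 + S + a)
K(o, M) = 4 + 6*M²*o² (K(o, M) = ((6*M*o)*o)*M + 4 = (6*M*o²)*M + 4 = 6*M²*o² + 4 = 4 + 6*M²*o²)
(P(68, -149) + 1/16094) + K(-2, -33) = ((-149 + 68)/(-6 - 149 + 68) + 1/16094) + (4 + 6*(-33)²*(-2)²) = (-81/(-87) + 1/16094) + (4 + 6*1089*4) = (-1/87*(-81) + 1/16094) + (4 + 26136) = (27/29 + 1/16094) + 26140 = 434567/466726 + 26140 = 12200652207/466726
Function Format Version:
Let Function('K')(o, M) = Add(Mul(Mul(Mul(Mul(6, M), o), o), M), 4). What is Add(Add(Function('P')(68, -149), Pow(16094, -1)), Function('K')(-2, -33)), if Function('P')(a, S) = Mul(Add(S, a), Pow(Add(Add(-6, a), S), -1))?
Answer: Rational(12200652207, 466726) ≈ 26141.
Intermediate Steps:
Function('P')(a, S) = Mul(Pow(Add(-6, S, a), -1), Add(S, a)) (Function('P')(a, S) = Mul(Add(S, a), Pow(Add(-6, S, a), -1)) = Mul(Pow(Add(-6, S, a), -1), Add(S, a)))
Function('K')(o, M) = Add(4, Mul(6, Pow(M, 2), Pow(o, 2))) (Function('K')(o, M) = Add(Mul(Mul(Mul(6, M, o), o), M), 4) = Add(Mul(Mul(6, M, Pow(o, 2)), M), 4) = Add(Mul(6, Pow(M, 2), Pow(o, 2)), 4) = Add(4, Mul(6, Pow(M, 2), Pow(o, 2))))
Add(Add(Function('P')(68, -149), Pow(16094, -1)), Function('K')(-2, -33)) = Add(Add(Mul(Pow(Add(-6, -149, 68), -1), Add(-149, 68)), Pow(16094, -1)), Add(4, Mul(6, Pow(-33, 2), Pow(-2, 2)))) = Add(Add(Mul(Pow(-87, -1), -81), Rational(1, 16094)), Add(4, Mul(6, 1089, 4))) = Add(Add(Mul(Rational(-1, 87), -81), Rational(1, 16094)), Add(4, 26136)) = Add(Add(Rational(27, 29), Rational(1, 16094)), 26140) = Add(Rational(434567, 466726), 26140) = Rational(12200652207, 466726)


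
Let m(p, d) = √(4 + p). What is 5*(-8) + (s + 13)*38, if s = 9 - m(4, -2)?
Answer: 796 - 76*√2 ≈ 688.52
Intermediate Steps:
s = 9 - 2*√2 (s = 9 - √(4 + 4) = 9 - √8 = 9 - 2*√2 ≈ 6.1716)
5*(-8) + (s + 13)*38 = 5*(-8) + ((9 - 2*√2) + 13)*38 = -40 + (22 - 2*√2)*38 = -40 + (836 - 76*√2) = 796 - 76*√2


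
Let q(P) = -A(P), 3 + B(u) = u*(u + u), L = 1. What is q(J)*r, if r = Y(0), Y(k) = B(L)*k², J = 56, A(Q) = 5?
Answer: 0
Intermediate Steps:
B(u) = -3 + 2*u² (B(u) = -3 + u*(u + u) = -3 + u*(2*u) = -3 + 2*u²)
q(P) = -5 (q(P) = -1*5 = -5)
Y(k) = -k² (Y(k) = (-3 + 2*1²)*k² = (-3 + 2*1)*k² = (-3 + 2)*k² = -k²)
r = 0 (r = -1*0² = -1*0 = 0)
q(J)*r = -5*0 = 0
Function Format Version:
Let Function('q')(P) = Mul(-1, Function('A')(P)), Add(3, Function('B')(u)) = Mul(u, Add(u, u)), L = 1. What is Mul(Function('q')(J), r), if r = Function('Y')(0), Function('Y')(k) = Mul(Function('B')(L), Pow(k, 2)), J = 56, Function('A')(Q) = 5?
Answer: 0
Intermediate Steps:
Function('B')(u) = Add(-3, Mul(2, Pow(u, 2))) (Function('B')(u) = Add(-3, Mul(u, Add(u, u))) = Add(-3, Mul(u, Mul(2, u))) = Add(-3, Mul(2, Pow(u, 2))))
Function('q')(P) = -5 (Function('q')(P) = Mul(-1, 5) = -5)
Function('Y')(k) = Mul(-1, Pow(k, 2)) (Function('Y')(k) = Mul(Add(-3, Mul(2, Pow(1, 2))), Pow(k, 2)) = Mul(Add(-3, Mul(2, 1)), Pow(k, 2)) = Mul(Add(-3, 2), Pow(k, 2)) = Mul(-1, Pow(k, 2)))
r = 0 (r = Mul(-1, Pow(0, 2)) = Mul(-1, 0) = 0)
Mul(Function('q')(J), r) = Mul(-5, 0) = 0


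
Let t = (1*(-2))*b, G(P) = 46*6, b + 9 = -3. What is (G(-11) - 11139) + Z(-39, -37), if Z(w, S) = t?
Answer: -10839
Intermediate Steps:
b = -12 (b = -9 - 3 = -12)
G(P) = 276
t = 24 (t = (1*(-2))*(-12) = -2*(-12) = 24)
Z(w, S) = 24
(G(-11) - 11139) + Z(-39, -37) = (276 - 11139) + 24 = -10863 + 24 = -10839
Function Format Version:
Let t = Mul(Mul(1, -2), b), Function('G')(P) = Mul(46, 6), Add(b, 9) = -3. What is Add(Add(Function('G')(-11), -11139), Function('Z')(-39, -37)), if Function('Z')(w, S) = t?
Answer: -10839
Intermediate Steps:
b = -12 (b = Add(-9, -3) = -12)
Function('G')(P) = 276
t = 24 (t = Mul(Mul(1, -2), -12) = Mul(-2, -12) = 24)
Function('Z')(w, S) = 24
Add(Add(Function('G')(-11), -11139), Function('Z')(-39, -37)) = Add(Add(276, -11139), 24) = Add(-10863, 24) = -10839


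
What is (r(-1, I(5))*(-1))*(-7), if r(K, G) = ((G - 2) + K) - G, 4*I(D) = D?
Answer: -21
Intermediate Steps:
I(D) = D/4
r(K, G) = -2 + K (r(K, G) = ((-2 + G) + K) - G = (-2 + G + K) - G = -2 + K)
(r(-1, I(5))*(-1))*(-7) = ((-2 - 1)*(-1))*(-7) = -3*(-1)*(-7) = 3*(-7) = -21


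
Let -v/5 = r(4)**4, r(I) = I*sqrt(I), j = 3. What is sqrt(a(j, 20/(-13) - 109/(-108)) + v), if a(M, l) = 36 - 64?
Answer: 2*I*sqrt(5127) ≈ 143.21*I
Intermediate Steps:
r(I) = I**(3/2)
a(M, l) = -28
v = -20480 (v = -5*(4**(3/2))**4 = -5*8**4 = -5*4096 = -20480)
sqrt(a(j, 20/(-13) - 109/(-108)) + v) = sqrt(-28 - 20480) = sqrt(-20508) = 2*I*sqrt(5127)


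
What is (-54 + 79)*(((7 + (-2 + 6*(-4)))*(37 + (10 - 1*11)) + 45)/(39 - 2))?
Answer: -15975/37 ≈ -431.76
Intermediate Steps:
(-54 + 79)*(((7 + (-2 + 6*(-4)))*(37 + (10 - 1*11)) + 45)/(39 - 2)) = 25*(((7 + (-2 - 24))*(37 + (10 - 11)) + 45)/37) = 25*(((7 - 26)*(37 - 1) + 45)*(1/37)) = 25*((-19*36 + 45)*(1/37)) = 25*((-684 + 45)*(1/37)) = 25*(-639*1/37) = 25*(-639/37) = -15975/37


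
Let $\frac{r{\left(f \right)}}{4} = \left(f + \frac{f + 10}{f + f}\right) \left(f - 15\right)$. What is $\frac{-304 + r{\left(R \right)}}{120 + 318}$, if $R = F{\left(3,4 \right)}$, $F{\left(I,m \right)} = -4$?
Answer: $\frac{19}{146} \approx 0.13014$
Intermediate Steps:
$R = -4$
$r{\left(f \right)} = 4 \left(-15 + f\right) \left(f + \frac{10 + f}{2 f}\right)$ ($r{\left(f \right)} = 4 \left(f + \frac{f + 10}{f + f}\right) \left(f - 15\right) = 4 \left(f + \frac{10 + f}{2 f}\right) \left(-15 + f\right) = 4 \left(-15 + f\right) \left(f + \frac{10 + f}{2 f}\right)$)
$\frac{-304 + r{\left(R \right)}}{120 + 318} = \frac{-304 - \left(-222 - 75 - 64\right)}{120 + 318} = \frac{-304 + \left(-10 - -75 + 232 + 4 \cdot 16\right)}{438} = \left(-304 + \left(-10 + 75 + 232 + 64\right)\right) \frac{1}{438} = \left(-304 + 361\right) \frac{1}{438} = 57 \cdot \frac{1}{438} = \frac{19}{146}$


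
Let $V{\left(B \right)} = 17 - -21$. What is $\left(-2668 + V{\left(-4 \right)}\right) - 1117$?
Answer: $-3747$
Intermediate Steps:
$V{\left(B \right)} = 38$ ($V{\left(B \right)} = 17 + 21 = 38$)
$\left(-2668 + V{\left(-4 \right)}\right) - 1117 = \left(-2668 + 38\right) - 1117 = -2630 - 1117 = -3747$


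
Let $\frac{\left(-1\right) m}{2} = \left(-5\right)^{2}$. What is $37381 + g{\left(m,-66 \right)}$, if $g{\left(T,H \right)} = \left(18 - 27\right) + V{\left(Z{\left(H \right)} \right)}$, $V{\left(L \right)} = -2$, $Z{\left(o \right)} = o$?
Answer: $37370$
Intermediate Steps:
$m = -50$ ($m = - 2 \left(-5\right)^{2} = \left(-2\right) 25 = -50$)
$g{\left(T,H \right)} = -11$ ($g{\left(T,H \right)} = \left(18 - 27\right) - 2 = -9 - 2 = -11$)
$37381 + g{\left(m,-66 \right)} = 37381 - 11 = 37370$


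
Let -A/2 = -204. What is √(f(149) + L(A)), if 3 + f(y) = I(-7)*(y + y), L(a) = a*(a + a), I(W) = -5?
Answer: √331435 ≈ 575.70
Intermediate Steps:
A = 408 (A = -2*(-204) = 408)
L(a) = 2*a² (L(a) = a*(2*a) = 2*a²)
f(y) = -3 - 10*y (f(y) = -3 - 5*(y + y) = -3 - 10*y)
√(f(149) + L(A)) = √((-3 - 10*149) + 2*408²) = √((-3 - 1490) + 2*166464) = √(-1493 + 332928) = √331435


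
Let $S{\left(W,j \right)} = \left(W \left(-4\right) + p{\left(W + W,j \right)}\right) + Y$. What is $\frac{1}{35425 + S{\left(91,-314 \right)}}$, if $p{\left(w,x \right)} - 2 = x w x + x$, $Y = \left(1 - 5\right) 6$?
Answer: $\frac{1}{17979197} \approx 5.562 \cdot 10^{-8}$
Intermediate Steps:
$Y = -24$ ($Y = \left(-4\right) 6 = -24$)
$p{\left(w,x \right)} = 2 + x + w x^{2}$ ($p{\left(w,x \right)} = 2 + \left(x w x + x\right) = 2 + \left(w x x + x\right) = 2 + \left(w x^{2} + x\right) = 2 + \left(x + w x^{2}\right) = 2 + x + w x^{2}$)
$S{\left(W,j \right)} = -22 + j - 4 W + 2 W j^{2}$ ($S{\left(W,j \right)} = \left(W \left(-4\right) + \left(2 + j + \left(W + W\right) j^{2}\right)\right) - 24 = \left(- 4 W + \left(2 + j + 2 W j^{2}\right)\right) - 24 = \left(2 + j - 4 W + 2 W j^{2}\right) - 24 = -22 + j - 4 W + 2 W j^{2}$)
$\frac{1}{35425 + S{\left(91,-314 \right)}} = \frac{1}{35425 - \left(700 - 17944472\right)} = \frac{1}{35425 - -17943772} = \frac{1}{35425 + 17943772} = \frac{1}{17979197}$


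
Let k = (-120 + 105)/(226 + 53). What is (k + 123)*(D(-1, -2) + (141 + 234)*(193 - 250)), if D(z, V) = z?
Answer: -244413184/93 ≈ -2.6281e+6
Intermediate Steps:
k = -5/93 (k = -15/279 = -15*1/279 = -5/93 ≈ -0.053763)
(k + 123)*(D(-1, -2) + (141 + 234)*(193 - 250)) = (-5/93 + 123)*(-1 + (141 + 234)*(193 - 250)) = 11434*(-1 + 375*(-57))/93 = 11434*(-1 - 21375)/93 = (11434/93)*(-21376) = -244413184/93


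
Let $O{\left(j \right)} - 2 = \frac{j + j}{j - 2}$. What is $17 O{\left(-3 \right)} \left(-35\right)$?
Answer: $-1904$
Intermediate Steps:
$O{\left(j \right)} = 2 + \frac{2 j}{-2 + j}$ ($O{\left(j \right)} = 2 + \frac{j + j}{j - 2} = 2 + \frac{2 j}{-2 + j}$)
$17 O{\left(-3 \right)} \left(-35\right) = 17 \frac{4 \left(-1 - 3\right)}{-2 - 3} \left(-35\right) = 17 \cdot 4 \frac{1}{-5} \left(-4\right) \left(-35\right) = 17 \cdot 4 \left(- \frac{1}{5}\right) \left(-4\right) \left(-35\right) = 17 \cdot \frac{16}{5} \left(-35\right) = \frac{272}{5} \left(-35\right) = -1904$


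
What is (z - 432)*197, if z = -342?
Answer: -152478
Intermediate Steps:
(z - 432)*197 = (-342 - 432)*197 = -774*197 = -152478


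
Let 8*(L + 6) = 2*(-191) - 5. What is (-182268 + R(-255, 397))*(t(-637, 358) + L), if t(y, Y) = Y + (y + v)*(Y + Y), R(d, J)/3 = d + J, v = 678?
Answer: -21573462117/4 ≈ -5.3934e+9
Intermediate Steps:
L = -435/8 (L = -6 + (2*(-191) - 5)/8 = -6 + (-382 - 5)/8 = -6 + (1/8)*(-387) = -6 - 387/8 = -435/8 ≈ -54.375)
R(d, J) = 3*J + 3*d (R(d, J) = 3*(d + J) = 3*(J + d) = 3*J + 3*d)
t(y, Y) = Y + 2*Y*(678 + y) (t(y, Y) = Y + (y + 678)*(Y + Y) = Y + (678 + y)*(2*Y) = Y + 2*Y*(678 + y))
(-182268 + R(-255, 397))*(t(-637, 358) + L) = (-182268 + (3*397 + 3*(-255)))*(358*(1357 + 2*(-637)) - 435/8) = (-182268 + (1191 - 765))*(358*(1357 - 1274) - 435/8) = (-182268 + 426)*(358*83 - 435/8) = -181842*(29714 - 435/8) = -181842*237277/8 = -21573462117/4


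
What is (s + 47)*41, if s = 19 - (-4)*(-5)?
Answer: 1886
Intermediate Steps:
s = -1 (s = 19 - 1*20 = 19 - 20 = -1)
(s + 47)*41 = (-1 + 47)*41 = 46*41 = 1886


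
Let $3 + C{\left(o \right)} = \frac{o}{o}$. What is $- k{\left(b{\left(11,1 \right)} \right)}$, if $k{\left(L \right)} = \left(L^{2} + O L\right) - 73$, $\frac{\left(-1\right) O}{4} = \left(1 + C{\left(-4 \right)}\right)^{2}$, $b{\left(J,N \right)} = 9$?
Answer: $28$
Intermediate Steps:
$C{\left(o \right)} = -2$ ($C{\left(o \right)} = -3 + \frac{o}{o} = -3 + 1 = -2$)
$O = -4$ ($O = - 4 \left(1 - 2\right)^{2} = - 4 \left(-1\right)^{2} = \left(-4\right) 1 = -4$)
$k{\left(L \right)} = -73 + L^{2} - 4 L$ ($k{\left(L \right)} = \left(L^{2} - 4 L\right) - 73 = -73 + L^{2} - 4 L$)
$- k{\left(b{\left(11,1 \right)} \right)} = - (-73 + 9^{2} - 36) = - (-73 + 81 - 36) = \left(-1\right) \left(-28\right) = 28$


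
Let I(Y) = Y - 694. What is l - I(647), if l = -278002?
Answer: -277955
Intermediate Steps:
I(Y) = -694 + Y
l - I(647) = -278002 - (-694 + 647) = -278002 - 1*(-47) = -278002 + 47 = -277955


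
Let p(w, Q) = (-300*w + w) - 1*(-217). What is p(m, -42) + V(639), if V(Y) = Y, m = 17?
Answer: -4227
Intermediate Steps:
p(w, Q) = 217 - 299*w (p(w, Q) = -299*w + 217 = 217 - 299*w)
p(m, -42) + V(639) = (217 - 299*17) + 639 = (217 - 5083) + 639 = -4866 + 639 = -4227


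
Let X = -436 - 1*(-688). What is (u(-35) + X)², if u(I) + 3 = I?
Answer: 45796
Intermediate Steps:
u(I) = -3 + I
X = 252 (X = -436 + 688 = 252)
(u(-35) + X)² = ((-3 - 35) + 252)² = (-38 + 252)² = 214² = 45796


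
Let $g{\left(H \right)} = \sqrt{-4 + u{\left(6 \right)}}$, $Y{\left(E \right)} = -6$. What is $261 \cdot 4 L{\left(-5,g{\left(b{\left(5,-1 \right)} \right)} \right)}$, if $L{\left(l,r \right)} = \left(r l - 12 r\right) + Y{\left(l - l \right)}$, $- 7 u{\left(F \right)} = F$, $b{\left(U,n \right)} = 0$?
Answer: $-6264 - \frac{17748 i \sqrt{238}}{7} \approx -6264.0 - 39115.0 i$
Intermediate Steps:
$u{\left(F \right)} = - \frac{F}{7}$
$g{\left(H \right)} = \frac{i \sqrt{238}}{7}$ ($g{\left(H \right)} = \sqrt{-4 - \frac{6}{7}} = \sqrt{- \frac{34}{7}} = \frac{i \sqrt{238}}{7}$)
$L{\left(l,r \right)} = -6 - 12 r + l r$ ($L{\left(l,r \right)} = \left(r l - 12 r\right) - 6 = \left(l r - 12 r\right) - 6 = \left(- 12 r + l r\right) - 6 = -6 - 12 r + l r$)
$261 \cdot 4 L{\left(-5,g{\left(b{\left(5,-1 \right)} \right)} \right)} = 261 \cdot 4 \left(-6 - 12 \frac{i \sqrt{238}}{7} - 5 \frac{i \sqrt{238}}{7}\right) = 1044 \left(-6 - \frac{12 i \sqrt{238}}{7} - \frac{5 i \sqrt{238}}{7}\right) = 1044 \left(-6 - \frac{17 i \sqrt{238}}{7}\right) = -6264 - \frac{17748 i \sqrt{238}}{7}$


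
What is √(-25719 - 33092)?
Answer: I*√58811 ≈ 242.51*I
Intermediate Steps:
√(-25719 - 33092) = √(-58811) = I*√58811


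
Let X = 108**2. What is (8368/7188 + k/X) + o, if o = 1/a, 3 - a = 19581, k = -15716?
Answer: -1044604475/5699429892 ≈ -0.18328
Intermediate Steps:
X = 11664
a = -19578 (a = 3 - 1*19581 = 3 - 19581 = -19578)
o = -1/19578 (o = 1/(-19578) = -1/19578 ≈ -5.1078e-5)
(8368/7188 + k/X) + o = (8368/7188 - 15716/11664) - 1/19578 = (8368*(1/7188) - 15716*1/11664) - 1/19578 = (2092/1797 - 3929/2916) - 1/19578 = -320047/1746684 - 1/19578 = -1044604475/5699429892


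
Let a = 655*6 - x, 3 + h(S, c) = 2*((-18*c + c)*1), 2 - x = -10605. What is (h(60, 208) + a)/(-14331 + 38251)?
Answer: -1719/2990 ≈ -0.57492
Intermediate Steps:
x = 10607 (x = 2 - 1*(-10605) = 2 + 10605 = 10607)
h(S, c) = -3 - 34*c (h(S, c) = -3 + 2*((-18*c + c)*1) = -3 + 2*(-17*c*1) = -3 + 2*(-17*c) = -3 - 34*c)
a = -6677 (a = 655*6 - 1*10607 = 3930 - 10607 = -6677)
(h(60, 208) + a)/(-14331 + 38251) = ((-3 - 34*208) - 6677)/(-14331 + 38251) = ((-3 - 7072) - 6677)/23920 = (-7075 - 6677)*(1/23920) = -13752*1/23920 = -1719/2990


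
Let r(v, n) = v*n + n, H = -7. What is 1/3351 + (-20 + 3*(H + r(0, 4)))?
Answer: -97178/3351 ≈ -29.000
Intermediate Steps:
r(v, n) = n + n*v (r(v, n) = n*v + n = n + n*v)
1/3351 + (-20 + 3*(H + r(0, 4))) = 1/3351 + (-20 + 3*(-7 + 4*(1 + 0))) = 1/3351 + (-20 + 3*(-7 + 4*1)) = 1/3351 + (-20 + 3*(-7 + 4)) = 1/3351 + (-20 + 3*(-3)) = 1/3351 + (-20 - 9) = 1/3351 - 29 = -97178/3351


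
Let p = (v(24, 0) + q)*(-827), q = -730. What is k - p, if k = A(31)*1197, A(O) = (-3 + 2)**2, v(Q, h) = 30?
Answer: -577703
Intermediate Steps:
A(O) = 1 (A(O) = (-1)**2 = 1)
p = 578900 (p = (30 - 730)*(-827) = -700*(-827) = 578900)
k = 1197 (k = 1*1197 = 1197)
k - p = 1197 - 1*578900 = 1197 - 578900 = -577703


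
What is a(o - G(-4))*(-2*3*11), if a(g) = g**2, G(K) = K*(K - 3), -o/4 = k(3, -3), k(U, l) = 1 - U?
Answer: -26400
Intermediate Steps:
o = 8 (o = -4*(1 - 1*3) = -4*(1 - 3) = -4*(-2) = 8)
G(K) = K*(-3 + K)
a(o - G(-4))*(-2*3*11) = (8 - (-4)*(-3 - 4))**2*(-2*3*11) = (8 - (-4)*(-7))**2*(-6*11) = (8 - 1*28)**2*(-66) = (8 - 28)**2*(-66) = (-20)**2*(-66) = 400*(-66) = -26400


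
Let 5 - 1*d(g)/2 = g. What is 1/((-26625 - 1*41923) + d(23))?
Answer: -1/68584 ≈ -1.4581e-5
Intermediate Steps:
d(g) = 10 - 2*g
1/((-26625 - 1*41923) + d(23)) = 1/((-26625 - 1*41923) + (10 - 2*23)) = 1/((-26625 - 41923) + (10 - 46)) = 1/(-68548 - 36) = 1/(-68584) = -1/68584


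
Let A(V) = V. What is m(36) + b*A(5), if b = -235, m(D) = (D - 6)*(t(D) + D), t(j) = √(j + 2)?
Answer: -95 + 30*√38 ≈ 89.932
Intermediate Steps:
t(j) = √(2 + j)
m(D) = (-6 + D)*(D + √(2 + D)) (m(D) = (D - 6)*(√(2 + D) + D) = (-6 + D)*(D + √(2 + D)))
m(36) + b*A(5) = (36² - 6*36 - 6*√(2 + 36) + 36*√(2 + 36)) - 235*5 = (1296 - 216 - 6*√38 + 36*√38) - 1175 = (1080 + 30*√38) - 1175 = -95 + 30*√38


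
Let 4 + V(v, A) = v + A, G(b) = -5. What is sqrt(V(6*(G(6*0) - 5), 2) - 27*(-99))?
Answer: sqrt(2611) ≈ 51.098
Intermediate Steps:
V(v, A) = -4 + A + v (V(v, A) = -4 + (v + A) = -4 + (A + v) = -4 + A + v)
sqrt(V(6*(G(6*0) - 5), 2) - 27*(-99)) = sqrt((-4 + 2 + 6*(-5 - 5)) - 27*(-99)) = sqrt((-4 + 2 + 6*(-10)) + 2673) = sqrt((-4 + 2 - 60) + 2673) = sqrt(-62 + 2673) = sqrt(2611)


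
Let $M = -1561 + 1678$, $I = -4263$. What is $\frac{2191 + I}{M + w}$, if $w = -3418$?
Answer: $\frac{2072}{3301} \approx 0.62769$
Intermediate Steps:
$M = 117$
$\frac{2191 + I}{M + w} = \frac{2191 - 4263}{117 - 3418} = - \frac{2072}{-3301} = \left(-2072\right) \left(- \frac{1}{3301}\right) = \frac{2072}{3301}$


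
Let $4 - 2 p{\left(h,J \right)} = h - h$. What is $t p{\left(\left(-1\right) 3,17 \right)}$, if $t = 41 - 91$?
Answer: $-100$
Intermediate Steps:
$p{\left(h,J \right)} = 2$ ($p{\left(h,J \right)} = 2 - \frac{h - h}{2} = 2 - 0 = 2 + 0 = 2$)
$t = -50$ ($t = 41 - 91 = -50$)
$t p{\left(\left(-1\right) 3,17 \right)} = \left(-50\right) 2 = -100$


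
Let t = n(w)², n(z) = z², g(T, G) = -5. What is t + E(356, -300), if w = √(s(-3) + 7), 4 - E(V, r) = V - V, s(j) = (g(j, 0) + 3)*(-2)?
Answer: 125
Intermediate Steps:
s(j) = 4 (s(j) = (-5 + 3)*(-2) = -2*(-2) = 4)
E(V, r) = 4 (E(V, r) = 4 - (V - V) = 4 - 1*0 = 4 + 0 = 4)
w = √11 (w = √(4 + 7) = √11 ≈ 3.3166)
t = 121 (t = ((√11)²)² = 11² = 121)
t + E(356, -300) = 121 + 4 = 125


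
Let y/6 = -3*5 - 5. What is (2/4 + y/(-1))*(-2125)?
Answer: -512125/2 ≈ -2.5606e+5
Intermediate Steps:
y = -120 (y = 6*(-3*5 - 5) = 6*(-15 - 5) = 6*(-20) = -120)
(2/4 + y/(-1))*(-2125) = (2/4 - 120/(-1))*(-2125) = (2*(1/4) - 120*(-1))*(-2125) = (1/2 + 120)*(-2125) = (241/2)*(-2125) = -512125/2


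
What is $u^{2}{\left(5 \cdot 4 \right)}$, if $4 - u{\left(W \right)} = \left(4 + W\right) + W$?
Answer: $1600$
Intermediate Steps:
$u{\left(W \right)} = - 2 W$ ($u{\left(W \right)} = 4 - \left(\left(4 + W\right) + W\right) = 4 - \left(4 + 2 W\right) = - 2 W$)
$u^{2}{\left(5 \cdot 4 \right)} = \left(- 2 \cdot 5 \cdot 4\right)^{2} = \left(\left(-2\right) 20\right)^{2} = \left(-40\right)^{2} = 1600$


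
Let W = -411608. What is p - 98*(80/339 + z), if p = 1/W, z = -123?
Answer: 1678729232989/139535112 ≈ 12031.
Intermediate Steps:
p = -1/411608 (p = 1/(-411608) = -1/411608 ≈ -2.4295e-6)
p - 98*(80/339 + z) = -1/411608 - 98*(80/339 - 123) = -1/411608 - 98*(-41617)/339 = -1/411608 - 1*(-4078466/339) = -1/411608 + 4078466/339 = 1678729232989/139535112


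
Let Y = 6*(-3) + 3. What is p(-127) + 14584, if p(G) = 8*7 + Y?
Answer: 14625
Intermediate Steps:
Y = -15 (Y = -18 + 3 = -15)
p(G) = 41 (p(G) = 8*7 - 15 = 56 - 15 = 41)
p(-127) + 14584 = 41 + 14584 = 14625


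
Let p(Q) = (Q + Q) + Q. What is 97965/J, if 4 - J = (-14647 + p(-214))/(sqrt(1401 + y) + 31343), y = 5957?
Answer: 61699872532545/2826485599 + 213969555*sqrt(7358)/2826485599 ≈ 21836.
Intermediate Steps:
p(Q) = 3*Q (p(Q) = 2*Q + Q = 3*Q)
J = 4 + 15289/(31343 + sqrt(7358)) (J = 4 - (-14647 + 3*(-214))/(sqrt(1401 + 5957) + 31343) = 4 - (-14647 - 642)/(sqrt(7358) + 31343) = 4 - (-15289)/(31343 + sqrt(7358)) = 4 + 15289/(31343 + sqrt(7358)) ≈ 4.4865)
97965/J = 97965/(339131407/75567407 - 15289*sqrt(7358)/982376291)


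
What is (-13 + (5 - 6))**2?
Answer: 196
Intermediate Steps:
(-13 + (5 - 6))**2 = (-13 - 1)**2 = (-14)**2 = 196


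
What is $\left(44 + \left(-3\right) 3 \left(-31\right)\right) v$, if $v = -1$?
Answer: $-323$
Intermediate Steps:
$\left(44 + \left(-3\right) 3 \left(-31\right)\right) v = \left(44 + \left(-3\right) 3 \left(-31\right)\right) \left(-1\right) = \left(44 - -279\right) \left(-1\right) = \left(44 + 279\right) \left(-1\right) = 323 \left(-1\right) = -323$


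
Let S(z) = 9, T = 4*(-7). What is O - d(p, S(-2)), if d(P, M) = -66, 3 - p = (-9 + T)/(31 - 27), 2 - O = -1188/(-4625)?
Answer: 313312/4625 ≈ 67.743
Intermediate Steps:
T = -28
O = 8062/4625 (O = 2 - (-1188)/(-4625) = 2 - (-1188)*(-1)/4625 = 2 - 1*1188/4625 = 2 - 1188/4625 = 8062/4625 ≈ 1.7431)
p = 49/4 (p = 3 - (-9 - 28)/(31 - 27) = 3 - (-37)/4 = 3 - 1*(-37/4) = 3 + 37/4 = 49/4 ≈ 12.250)
O - d(p, S(-2)) = 8062/4625 - 1*(-66) = 8062/4625 + 66 = 313312/4625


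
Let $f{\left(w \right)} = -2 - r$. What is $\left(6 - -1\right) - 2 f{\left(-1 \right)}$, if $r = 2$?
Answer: $15$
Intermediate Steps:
$f{\left(w \right)} = -4$ ($f{\left(w \right)} = -2 - 2 = -4$)
$\left(6 - -1\right) - 2 f{\left(-1 \right)} = \left(6 - -1\right) - -8 = \left(6 + 1\right) + 8 = 7 + 8 = 15$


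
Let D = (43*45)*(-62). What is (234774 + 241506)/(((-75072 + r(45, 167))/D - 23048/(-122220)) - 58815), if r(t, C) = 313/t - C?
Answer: -218236458242250/26949272030999 ≈ -8.0981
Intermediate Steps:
D = -119970 (D = 1935*(-62) = -119970)
r(t, C) = -C + 313/t
(234774 + 241506)/(((-75072 + r(45, 167))/D - 23048/(-122220)) - 58815) = (234774 + 241506)/(((-75072 + (-1*167 + 313/45))/(-119970) - 23048/(-122220)) - 58815) = 476280/(((-75072 + (-167 + 313*(1/45)))*(-1/119970) - 23048*(-1/122220)) - 58815) = 476280/(((-75072 + (-167 + 313/45))*(-1/119970) + 5762/30555) - 58815) = 476280/(((-75072 - 7202/45)*(-1/119970) + 5762/30555) - 58815) = 476280/((-3385442/45*(-1/119970) + 5762/30555) - 58815) = 476280/((1692721/2699325 + 5762/30555) - 58815) = 476280/(1494991129/1832841675 - 58815) = 476280/(-107797088123996/1832841675) = 476280*(-1832841675/107797088123996) = -218236458242250/26949272030999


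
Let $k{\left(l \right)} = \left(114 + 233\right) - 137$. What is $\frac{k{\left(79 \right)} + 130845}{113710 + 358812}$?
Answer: $\frac{131055}{472522} \approx 0.27735$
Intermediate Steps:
$k{\left(l \right)} = 210$ ($k{\left(l \right)} = 347 - 137 = 210$)
$\frac{k{\left(79 \right)} + 130845}{113710 + 358812} = \frac{210 + 130845}{113710 + 358812} = \frac{131055}{472522}$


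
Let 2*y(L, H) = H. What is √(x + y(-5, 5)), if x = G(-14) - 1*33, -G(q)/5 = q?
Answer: √158/2 ≈ 6.2849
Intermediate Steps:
G(q) = -5*q
y(L, H) = H/2
x = 37 (x = -5*(-14) - 1*33 = 70 - 33 = 37)
√(x + y(-5, 5)) = √(37 + (½)*5) = √(37 + 5/2) = √(79/2) = √158/2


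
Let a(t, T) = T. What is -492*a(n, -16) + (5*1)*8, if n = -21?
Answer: 7912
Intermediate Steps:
-492*a(n, -16) + (5*1)*8 = -492*(-16) + (5*1)*8 = 7872 + 5*8 = 7872 + 40 = 7912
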